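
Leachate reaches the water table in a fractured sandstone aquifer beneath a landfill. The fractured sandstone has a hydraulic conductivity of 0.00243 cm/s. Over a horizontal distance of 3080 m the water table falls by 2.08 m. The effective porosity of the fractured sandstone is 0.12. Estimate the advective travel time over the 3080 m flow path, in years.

714

Convert K: 0.00243 cm/s × 864 = 2.100 m/day.
Hydraulic gradient i = Δh / L = 2.08 / 3080 = 0.0006753.
Darcy flux q = K · i = 2.100 × 0.0006753 = 0.001418 m/day.
Seepage velocity v = q / n_e = 0.001418 / 0.12 = 0.01182 m/day.
Travel time t = L / v = 3080 / 0.01182 = 2.607e+05 days = 713.7 years.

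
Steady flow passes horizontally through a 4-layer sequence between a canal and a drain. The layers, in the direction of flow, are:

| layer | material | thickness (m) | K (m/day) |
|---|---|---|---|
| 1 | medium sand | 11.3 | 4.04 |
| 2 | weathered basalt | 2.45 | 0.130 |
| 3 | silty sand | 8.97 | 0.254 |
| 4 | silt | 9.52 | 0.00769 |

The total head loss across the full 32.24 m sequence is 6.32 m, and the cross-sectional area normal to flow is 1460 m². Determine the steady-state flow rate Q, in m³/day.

Flow is perpendicular to layering, so the layers act in series and the equivalent K is the thickness-weighted harmonic mean.
Total thickness L = 11.3 + 2.45 + 8.97 + 9.52 = 32.24 m.
Σ(b_i/K_i) = 11.3/4.04 + 2.45/0.130 + 8.97/0.254 + 9.52/0.00769 = 1295 d.
K_eq = L / Σ(b_i/K_i) = 32.24 / 1295 = 0.02490 m/day.
Q = K_eq · A · (Δh/L) = 0.02490 × 1460 × (6.32/32.24) = 7.126 m³/day.

7.13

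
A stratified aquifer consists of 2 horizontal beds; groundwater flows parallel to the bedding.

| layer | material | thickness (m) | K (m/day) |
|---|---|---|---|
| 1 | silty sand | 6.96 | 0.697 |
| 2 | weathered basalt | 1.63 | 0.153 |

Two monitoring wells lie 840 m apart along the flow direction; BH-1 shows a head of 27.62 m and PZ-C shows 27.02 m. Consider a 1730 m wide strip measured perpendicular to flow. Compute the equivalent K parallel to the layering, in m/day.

0.594

Flow is parallel to layering, so each bed carries its own Darcy discharge and the transmissivities add.
Σ(K_i·b_i) = 0.697×6.96 + 0.153×1.63 = 5.101 m²/day.
Total thickness b = 8.590 m, so K_eq = Σ(K_i·b_i)/b = 0.5938 m/day.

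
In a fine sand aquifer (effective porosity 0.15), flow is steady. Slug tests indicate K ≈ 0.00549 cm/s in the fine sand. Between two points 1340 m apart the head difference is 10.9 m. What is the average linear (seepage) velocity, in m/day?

0.257

Convert K: 0.00549 cm/s × 864 = 4.743 m/day.
Hydraulic gradient i = Δh / L = 10.9 / 1340 = 0.008134.
Darcy flux q = K · i = 4.743 × 0.008134 = 0.03858 m/day.
Seepage velocity v = q / n_e = 0.03858 / 0.15 = 0.2572 m/day.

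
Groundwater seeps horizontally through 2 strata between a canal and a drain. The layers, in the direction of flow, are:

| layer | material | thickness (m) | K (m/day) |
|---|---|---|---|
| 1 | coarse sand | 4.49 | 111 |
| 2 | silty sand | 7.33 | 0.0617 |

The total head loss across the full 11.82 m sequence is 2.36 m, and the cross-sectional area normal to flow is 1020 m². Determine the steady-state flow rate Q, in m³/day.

20.3

Flow is perpendicular to layering, so the layers act in series and the equivalent K is the thickness-weighted harmonic mean.
Total thickness L = 4.49 + 7.33 = 11.82 m.
Σ(b_i/K_i) = 4.49/111 + 7.33/0.0617 = 118.8 d.
K_eq = L / Σ(b_i/K_i) = 11.82 / 118.8 = 0.09946 m/day.
Q = K_eq · A · (Δh/L) = 0.09946 × 1020 × (2.36/11.82) = 20.26 m³/day.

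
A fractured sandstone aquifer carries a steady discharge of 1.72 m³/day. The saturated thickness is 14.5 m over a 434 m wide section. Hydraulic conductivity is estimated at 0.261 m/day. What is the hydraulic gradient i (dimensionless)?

Cross-sectional area A = 434 × 14.5 = 6293 m².
From Q = K·A·i, i = Q / (K·A) = 1.72 / (0.2610 × 6293) = 0.001047.

0.00105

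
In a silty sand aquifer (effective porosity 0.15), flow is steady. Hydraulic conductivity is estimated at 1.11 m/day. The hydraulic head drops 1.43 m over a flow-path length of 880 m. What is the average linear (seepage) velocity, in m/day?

Hydraulic gradient i = Δh / L = 1.43 / 880 = 0.001625.
Darcy flux q = K · i = 1.110 × 0.001625 = 0.001804 m/day.
Seepage velocity v = q / n_e = 0.001804 / 0.15 = 0.01203 m/day.

0.0120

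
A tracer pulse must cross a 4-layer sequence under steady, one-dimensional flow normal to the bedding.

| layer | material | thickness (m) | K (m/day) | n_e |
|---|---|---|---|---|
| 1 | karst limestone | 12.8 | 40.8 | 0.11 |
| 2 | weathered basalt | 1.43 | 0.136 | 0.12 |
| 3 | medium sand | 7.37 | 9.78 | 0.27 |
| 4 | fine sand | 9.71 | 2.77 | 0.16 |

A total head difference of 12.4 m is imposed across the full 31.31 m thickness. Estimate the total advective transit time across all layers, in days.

With flow normal to the layers, continuity requires the same specific discharge q through every layer.
Σ(b_i/K_i) = 12.8/40.8 + 1.43/0.136 + 7.37/9.78 + 9.71/2.77 = 15.09 d.
q = Δh / Σ(b_i/K_i) = 12.4 / 15.09 = 0.8219 m/day.
In each layer the seepage velocity is v_i = q/n_i, so the layer transit time is t_i = b_i·n_i / q:
  layer 1 (karst limestone): t_1 = 12.8 × 0.11 / 0.8219 = 1.713 d
  layer 2 (weathered basalt): t_2 = 1.43 × 0.12 / 0.8219 = 0.2088 d
  layer 3 (medium sand): t_3 = 7.37 × 0.27 / 0.8219 = 2.421 d
  layer 4 (fine sand): t_4 = 9.71 × 0.16 / 0.8219 = 1.890 d
Total t = Σ t_i = 6.233 days.

6.23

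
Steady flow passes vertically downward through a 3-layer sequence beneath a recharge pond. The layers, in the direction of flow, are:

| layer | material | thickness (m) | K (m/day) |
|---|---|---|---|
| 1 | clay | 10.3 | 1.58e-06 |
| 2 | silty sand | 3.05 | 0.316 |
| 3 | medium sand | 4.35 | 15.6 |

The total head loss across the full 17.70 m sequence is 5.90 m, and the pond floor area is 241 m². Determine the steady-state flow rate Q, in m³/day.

Flow is perpendicular to layering, so the layers act in series and the equivalent K is the thickness-weighted harmonic mean.
Total thickness L = 10.3 + 3.05 + 4.35 = 17.70 m.
Σ(b_i/K_i) = 10.3/1.58e-06 + 3.05/0.316 + 4.35/15.6 = 6.519e+06 d.
K_eq = L / Σ(b_i/K_i) = 17.70 / 6.519e+06 = 2.715e-06 m/day.
Q = K_eq · A · (Δh/L) = 2.715e-06 × 241 × (5.90/17.70) = 0.0002181 m³/day.

0.000218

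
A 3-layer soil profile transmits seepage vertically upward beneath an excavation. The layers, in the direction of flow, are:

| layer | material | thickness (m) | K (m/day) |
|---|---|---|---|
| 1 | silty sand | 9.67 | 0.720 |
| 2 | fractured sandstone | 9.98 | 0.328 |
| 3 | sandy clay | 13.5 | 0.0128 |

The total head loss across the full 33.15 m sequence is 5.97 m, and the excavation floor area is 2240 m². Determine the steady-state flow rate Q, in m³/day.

Flow is perpendicular to layering, so the layers act in series and the equivalent K is the thickness-weighted harmonic mean.
Total thickness L = 9.67 + 9.98 + 13.5 = 33.15 m.
Σ(b_i/K_i) = 9.67/0.720 + 9.98/0.328 + 13.5/0.0128 = 1099 d.
K_eq = L / Σ(b_i/K_i) = 33.15 / 1099 = 0.03018 m/day.
Q = K_eq · A · (Δh/L) = 0.03018 × 2240 × (5.97/33.15) = 12.17 m³/day.

12.2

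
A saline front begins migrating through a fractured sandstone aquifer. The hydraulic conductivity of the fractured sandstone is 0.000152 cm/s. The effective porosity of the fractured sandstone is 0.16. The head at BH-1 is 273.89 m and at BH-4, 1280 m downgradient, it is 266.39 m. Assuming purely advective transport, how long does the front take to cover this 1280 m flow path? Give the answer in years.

729

Convert K: 0.000152 cm/s × 864 = 0.1313 m/day.
Hydraulic gradient i = (273.89 − 266.39) / 1280 = 7.5 / 1280 = 0.005859.
Darcy flux q = K · i = 0.1313 × 0.005859 = 0.0007695 m/day.
Seepage velocity v = q / n_e = 0.0007695 / 0.16 = 0.004809 m/day.
Travel time t = L / v = 1280 / 0.004809 = 2.661e+05 days = 728.7 years.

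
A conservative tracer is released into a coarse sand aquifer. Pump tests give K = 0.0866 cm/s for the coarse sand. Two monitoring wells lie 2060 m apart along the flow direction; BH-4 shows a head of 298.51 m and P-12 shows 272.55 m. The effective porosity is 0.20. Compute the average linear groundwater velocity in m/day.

4.71

Convert K: 0.0866 cm/s × 864 = 74.82 m/day.
Hydraulic gradient i = (298.51 − 272.55) / 2060 = 25.96 / 2060 = 0.01260.
Darcy flux q = K · i = 74.82 × 0.01260 = 0.9429 m/day.
Seepage velocity v = q / n_e = 0.9429 / 0.20 = 4.715 m/day.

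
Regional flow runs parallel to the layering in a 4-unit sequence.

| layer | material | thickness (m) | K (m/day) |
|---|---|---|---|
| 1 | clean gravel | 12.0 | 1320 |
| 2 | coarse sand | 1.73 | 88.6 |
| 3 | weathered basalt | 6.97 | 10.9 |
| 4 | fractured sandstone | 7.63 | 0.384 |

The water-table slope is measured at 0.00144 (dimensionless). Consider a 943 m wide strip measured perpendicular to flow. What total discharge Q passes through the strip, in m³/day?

Flow is parallel to layering, so each bed carries its own Darcy discharge and the transmissivities add.
Σ(K_i·b_i) = 1320×12.0 + 88.6×1.73 + 10.9×6.97 + 0.384×7.63 = 16072 m²/day.
Hydraulic gradient i = 0.00144.
Q = Σ(K_i·b_i) · W · i = 16072 × 943 × 0.001440 = 21825 m³/day.

21800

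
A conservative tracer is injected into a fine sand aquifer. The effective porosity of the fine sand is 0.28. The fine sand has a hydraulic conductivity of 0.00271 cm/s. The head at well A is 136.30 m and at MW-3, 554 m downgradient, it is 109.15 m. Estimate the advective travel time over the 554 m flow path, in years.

3.70

Convert K: 0.00271 cm/s × 864 = 2.341 m/day.
Hydraulic gradient i = (136.30 − 109.15) / 554 = 27.15 / 554 = 0.04901.
Darcy flux q = K · i = 2.341 × 0.04901 = 0.1147 m/day.
Seepage velocity v = q / n_e = 0.1147 / 0.28 = 0.4098 m/day.
Travel time t = L / v = 554 / 0.4098 = 1352 days = 3.701 years.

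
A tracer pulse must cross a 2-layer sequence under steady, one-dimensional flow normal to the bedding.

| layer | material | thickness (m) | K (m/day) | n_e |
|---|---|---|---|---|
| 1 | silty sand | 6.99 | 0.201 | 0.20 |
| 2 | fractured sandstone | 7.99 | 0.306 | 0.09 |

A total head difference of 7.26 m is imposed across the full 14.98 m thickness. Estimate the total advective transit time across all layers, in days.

With flow normal to the layers, continuity requires the same specific discharge q through every layer.
Σ(b_i/K_i) = 6.99/0.201 + 7.99/0.306 = 60.89 d.
q = Δh / Σ(b_i/K_i) = 7.26 / 60.89 = 0.1192 m/day.
In each layer the seepage velocity is v_i = q/n_i, so the layer transit time is t_i = b_i·n_i / q:
  layer 1 (silty sand): t_1 = 6.99 × 0.20 / 0.1192 = 11.72 d
  layer 2 (fractured sandstone): t_2 = 7.99 × 0.09 / 0.1192 = 6.031 d
Total t = Σ t_i = 17.76 days.

17.8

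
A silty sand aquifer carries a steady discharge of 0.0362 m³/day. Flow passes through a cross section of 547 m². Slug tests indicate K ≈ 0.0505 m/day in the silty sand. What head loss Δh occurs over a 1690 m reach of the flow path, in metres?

2.21

From Q = K·A·i, i = Q / (K·A) = 0.0362 / (0.05050 × 547.0) = 0.001310.
Head loss Δh = i · L = 0.001310 × 1690 = 2.215 m.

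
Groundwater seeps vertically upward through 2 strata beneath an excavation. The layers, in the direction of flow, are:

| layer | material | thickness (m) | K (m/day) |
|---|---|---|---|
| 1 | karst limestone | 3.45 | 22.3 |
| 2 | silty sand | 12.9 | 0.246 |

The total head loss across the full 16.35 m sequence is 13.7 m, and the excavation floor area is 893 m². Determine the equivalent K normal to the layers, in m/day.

Flow is perpendicular to layering, so the layers act in series and the equivalent K is the thickness-weighted harmonic mean.
Total thickness L = 3.45 + 12.9 = 16.35 m.
Σ(b_i/K_i) = 3.45/22.3 + 12.9/0.246 = 52.59 d.
K_eq = L / Σ(b_i/K_i) = 16.35 / 52.59 = 0.3109 m/day.

0.311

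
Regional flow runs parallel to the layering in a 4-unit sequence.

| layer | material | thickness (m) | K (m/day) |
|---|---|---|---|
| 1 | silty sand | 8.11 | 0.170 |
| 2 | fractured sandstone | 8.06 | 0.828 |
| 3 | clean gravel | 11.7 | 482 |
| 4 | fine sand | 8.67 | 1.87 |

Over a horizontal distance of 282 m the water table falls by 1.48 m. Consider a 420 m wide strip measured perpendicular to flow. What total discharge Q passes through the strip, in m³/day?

Flow is parallel to layering, so each bed carries its own Darcy discharge and the transmissivities add.
Σ(K_i·b_i) = 0.170×8.11 + 0.828×8.06 + 482×11.7 + 1.87×8.67 = 5664 m²/day.
Hydraulic gradient i = Δh / L = 1.48 / 282 = 0.005248.
Q = Σ(K_i·b_i) · W · i = 5664 × 420 × 0.005248 = 12484 m³/day.

12500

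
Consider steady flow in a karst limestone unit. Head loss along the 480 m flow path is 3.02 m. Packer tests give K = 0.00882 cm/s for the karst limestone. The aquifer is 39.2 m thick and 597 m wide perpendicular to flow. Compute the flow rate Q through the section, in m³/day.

Convert K: 0.00882 cm/s × 864 = 7.620 m/day.
Cross-sectional area A = 597 × 39.2 = 23402 m².
Hydraulic gradient i = Δh / L = 3.02 / 480 = 0.006292.
Darcy's law: Q = K · A · i = 7.620 × 23402 × 0.006292 = 1122 m³/day.

1120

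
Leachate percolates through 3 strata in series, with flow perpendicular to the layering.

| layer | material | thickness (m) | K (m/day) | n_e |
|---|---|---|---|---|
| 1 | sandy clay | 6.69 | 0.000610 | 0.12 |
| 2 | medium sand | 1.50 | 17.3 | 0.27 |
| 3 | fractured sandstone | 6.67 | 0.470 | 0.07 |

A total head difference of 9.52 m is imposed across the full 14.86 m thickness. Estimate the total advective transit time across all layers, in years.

With flow normal to the layers, continuity requires the same specific discharge q through every layer.
Σ(b_i/K_i) = 6.69/0.000610 + 1.50/17.3 + 6.67/0.470 = 10981 d.
q = Δh / Σ(b_i/K_i) = 9.52 / 10981 = 0.0008669 m/day.
In each layer the seepage velocity is v_i = q/n_i, so the layer transit time is t_i = b_i·n_i / q:
  layer 1 (sandy clay): t_1 = 6.69 × 0.12 / 0.0008669 = 926.0 d
  layer 2 (medium sand): t_2 = 1.50 × 0.27 / 0.0008669 = 467.2 d
  layer 3 (fractured sandstone): t_3 = 6.67 × 0.07 / 0.0008669 = 538.6 d
Total t = Σ t_i = 1932 days = 5.289 years.

5.29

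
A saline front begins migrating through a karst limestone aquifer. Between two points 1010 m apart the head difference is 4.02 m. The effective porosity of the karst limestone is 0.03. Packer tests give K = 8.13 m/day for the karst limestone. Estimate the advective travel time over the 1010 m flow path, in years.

Hydraulic gradient i = Δh / L = 4.02 / 1010 = 0.003980.
Darcy flux q = K · i = 8.130 × 0.003980 = 0.03236 m/day.
Seepage velocity v = q / n_e = 0.03236 / 0.03 = 1.079 m/day.
Travel time t = L / v = 1010 / 1.079 = 936.4 days = 2.564 years.

2.56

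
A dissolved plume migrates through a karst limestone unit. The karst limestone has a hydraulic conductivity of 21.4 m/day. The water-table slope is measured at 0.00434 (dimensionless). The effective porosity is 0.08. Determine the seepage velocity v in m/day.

Hydraulic gradient i = 0.00434.
Darcy flux q = K · i = 21.40 × 0.004340 = 0.09288 m/day.
Seepage velocity v = q / n_e = 0.09288 / 0.08 = 1.161 m/day.

1.16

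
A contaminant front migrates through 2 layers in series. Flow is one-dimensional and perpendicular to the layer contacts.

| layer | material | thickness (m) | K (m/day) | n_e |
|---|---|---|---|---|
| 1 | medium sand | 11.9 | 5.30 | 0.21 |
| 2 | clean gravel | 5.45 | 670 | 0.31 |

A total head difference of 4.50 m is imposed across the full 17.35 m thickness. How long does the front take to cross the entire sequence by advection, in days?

With flow normal to the layers, continuity requires the same specific discharge q through every layer.
Σ(b_i/K_i) = 11.9/5.30 + 5.45/670 = 2.253 d.
q = Δh / Σ(b_i/K_i) = 4.50 / 2.253 = 1.997 m/day.
In each layer the seepage velocity is v_i = q/n_i, so the layer transit time is t_i = b_i·n_i / q:
  layer 1 (medium sand): t_1 = 11.9 × 0.21 / 1.997 = 1.251 d
  layer 2 (clean gravel): t_2 = 5.45 × 0.31 / 1.997 = 0.8460 d
Total t = Σ t_i = 2.097 days.

2.10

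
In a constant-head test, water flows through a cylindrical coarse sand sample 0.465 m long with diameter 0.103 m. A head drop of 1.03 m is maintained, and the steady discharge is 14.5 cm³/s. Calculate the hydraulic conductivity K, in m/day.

Cross-sectional area A = π·(d/2)² = π × (0.103/2)² = 0.008332 m².
Convert discharge: 14.5 cm³/s = 1.450e-05 m³/s.
Darcy's law rearranged: K = Q·L / (A·Δh) = 1.450e-05 × 0.465 / (0.008332 × 1.03) = 0.0007856 m/s = 67.88 m/day.

67.9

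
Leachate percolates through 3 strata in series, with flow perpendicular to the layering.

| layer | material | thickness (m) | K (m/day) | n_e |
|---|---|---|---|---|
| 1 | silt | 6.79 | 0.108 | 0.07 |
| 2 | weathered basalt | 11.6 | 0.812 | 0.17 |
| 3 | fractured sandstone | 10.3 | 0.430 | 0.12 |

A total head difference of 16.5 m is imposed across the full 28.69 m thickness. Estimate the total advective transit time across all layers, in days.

With flow normal to the layers, continuity requires the same specific discharge q through every layer.
Σ(b_i/K_i) = 6.79/0.108 + 11.6/0.812 + 10.3/0.430 = 101.1 d.
q = Δh / Σ(b_i/K_i) = 16.5 / 101.1 = 0.1632 m/day.
In each layer the seepage velocity is v_i = q/n_i, so the layer transit time is t_i = b_i·n_i / q:
  layer 1 (silt): t_1 = 6.79 × 0.07 / 0.1632 = 2.913 d
  layer 2 (weathered basalt): t_2 = 11.6 × 0.17 / 0.1632 = 12.08 d
  layer 3 (fractured sandstone): t_3 = 10.3 × 0.12 / 0.1632 = 7.574 d
Total t = Σ t_i = 22.57 days.

22.6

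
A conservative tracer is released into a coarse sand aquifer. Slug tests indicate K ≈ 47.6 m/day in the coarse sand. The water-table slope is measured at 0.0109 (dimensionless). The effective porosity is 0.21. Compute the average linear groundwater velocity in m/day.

2.47

Hydraulic gradient i = 0.0109.
Darcy flux q = K · i = 47.60 × 0.01090 = 0.5188 m/day.
Seepage velocity v = q / n_e = 0.5188 / 0.21 = 2.471 m/day.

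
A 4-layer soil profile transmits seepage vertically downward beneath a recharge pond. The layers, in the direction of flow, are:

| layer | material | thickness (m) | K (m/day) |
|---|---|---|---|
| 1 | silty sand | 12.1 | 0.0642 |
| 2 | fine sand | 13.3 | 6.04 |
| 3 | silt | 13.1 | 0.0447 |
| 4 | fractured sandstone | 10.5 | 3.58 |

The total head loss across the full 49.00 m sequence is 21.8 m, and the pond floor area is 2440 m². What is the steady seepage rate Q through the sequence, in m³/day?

Flow is perpendicular to layering, so the layers act in series and the equivalent K is the thickness-weighted harmonic mean.
Total thickness L = 12.1 + 13.3 + 13.1 + 10.5 = 49.00 m.
Σ(b_i/K_i) = 12.1/0.0642 + 13.3/6.04 + 13.1/0.0447 + 10.5/3.58 = 486.7 d.
K_eq = L / Σ(b_i/K_i) = 49.00 / 486.7 = 0.1007 m/day.
Q = K_eq · A · (Δh/L) = 0.1007 × 2440 × (21.8/49.00) = 109.3 m³/day.

109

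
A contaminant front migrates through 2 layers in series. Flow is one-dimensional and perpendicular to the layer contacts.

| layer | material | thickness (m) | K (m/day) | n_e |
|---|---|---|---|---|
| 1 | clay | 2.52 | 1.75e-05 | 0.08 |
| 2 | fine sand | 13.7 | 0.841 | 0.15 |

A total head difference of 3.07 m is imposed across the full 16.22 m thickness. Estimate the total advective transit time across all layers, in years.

290

With flow normal to the layers, continuity requires the same specific discharge q through every layer.
Σ(b_i/K_i) = 2.52/1.75e-05 + 13.7/0.841 = 1.440e+05 d.
q = Δh / Σ(b_i/K_i) = 3.07 / 1.440e+05 = 2.132e-05 m/day.
In each layer the seepage velocity is v_i = q/n_i, so the layer transit time is t_i = b_i·n_i / q:
  layer 1 (clay): t_1 = 2.52 × 0.08 / 2.132e-05 = 9457 d
  layer 2 (fine sand): t_2 = 13.7 × 0.15 / 2.132e-05 = 96402 d
Total t = Σ t_i = 1.059e+05 days = 289.8 years.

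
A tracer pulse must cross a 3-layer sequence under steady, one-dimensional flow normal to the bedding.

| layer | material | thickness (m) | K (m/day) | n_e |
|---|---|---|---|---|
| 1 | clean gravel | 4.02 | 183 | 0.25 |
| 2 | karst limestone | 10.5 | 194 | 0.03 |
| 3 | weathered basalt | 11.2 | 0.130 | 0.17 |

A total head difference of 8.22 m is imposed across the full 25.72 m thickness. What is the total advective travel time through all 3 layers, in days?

With flow normal to the layers, continuity requires the same specific discharge q through every layer.
Σ(b_i/K_i) = 4.02/183 + 10.5/194 + 11.2/0.130 = 86.23 d.
q = Δh / Σ(b_i/K_i) = 8.22 / 86.23 = 0.09533 m/day.
In each layer the seepage velocity is v_i = q/n_i, so the layer transit time is t_i = b_i·n_i / q:
  layer 1 (clean gravel): t_1 = 4.02 × 0.25 / 0.09533 = 10.54 d
  layer 2 (karst limestone): t_2 = 10.5 × 0.03 / 0.09533 = 3.304 d
  layer 3 (weathered basalt): t_3 = 11.2 × 0.17 / 0.09533 = 19.97 d
Total t = Σ t_i = 33.82 days.

33.8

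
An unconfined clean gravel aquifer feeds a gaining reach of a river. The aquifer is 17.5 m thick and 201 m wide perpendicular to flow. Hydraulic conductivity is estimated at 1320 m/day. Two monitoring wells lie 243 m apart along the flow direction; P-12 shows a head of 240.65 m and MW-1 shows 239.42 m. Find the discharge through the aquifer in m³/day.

23500

Cross-sectional area A = 201 × 17.5 = 3518 m².
Hydraulic gradient i = (240.65 − 239.42) / 243 = 1.23 / 243 = 0.005062.
Darcy's law: Q = K · A · i = 1320 × 3518 × 0.005062 = 23502 m³/day.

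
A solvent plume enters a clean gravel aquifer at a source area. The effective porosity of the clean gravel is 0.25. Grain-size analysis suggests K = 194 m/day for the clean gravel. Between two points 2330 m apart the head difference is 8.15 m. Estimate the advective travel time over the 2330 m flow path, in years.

Hydraulic gradient i = Δh / L = 8.15 / 2330 = 0.003498.
Darcy flux q = K · i = 194.0 × 0.003498 = 0.6786 m/day.
Seepage velocity v = q / n_e = 0.6786 / 0.25 = 2.714 m/day.
Travel time t = L / v = 2330 / 2.714 = 858.4 days = 2.350 years.

2.35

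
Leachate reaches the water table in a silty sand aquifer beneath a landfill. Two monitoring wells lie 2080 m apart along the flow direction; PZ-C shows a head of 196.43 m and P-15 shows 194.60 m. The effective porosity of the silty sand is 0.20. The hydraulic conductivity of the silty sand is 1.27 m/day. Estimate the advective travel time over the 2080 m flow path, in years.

1020

Hydraulic gradient i = (196.43 − 194.60) / 2080 = 1.83 / 2080 = 0.0008798.
Darcy flux q = K · i = 1.270 × 0.0008798 = 0.001117 m/day.
Seepage velocity v = q / n_e = 0.001117 / 0.20 = 0.005587 m/day.
Travel time t = L / v = 2080 / 0.005587 = 3.723e+05 days = 1019 years.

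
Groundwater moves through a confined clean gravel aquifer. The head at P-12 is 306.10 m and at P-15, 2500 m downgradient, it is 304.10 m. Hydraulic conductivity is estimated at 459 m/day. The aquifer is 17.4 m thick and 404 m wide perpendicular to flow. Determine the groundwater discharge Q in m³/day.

Cross-sectional area A = 404 × 17.4 = 7030 m².
Hydraulic gradient i = (306.10 − 304.10) / 2500 = 2 / 2500 = 0.0008000.
Darcy's law: Q = K · A · i = 459.0 × 7030 × 0.0008000 = 2581 m³/day.

2580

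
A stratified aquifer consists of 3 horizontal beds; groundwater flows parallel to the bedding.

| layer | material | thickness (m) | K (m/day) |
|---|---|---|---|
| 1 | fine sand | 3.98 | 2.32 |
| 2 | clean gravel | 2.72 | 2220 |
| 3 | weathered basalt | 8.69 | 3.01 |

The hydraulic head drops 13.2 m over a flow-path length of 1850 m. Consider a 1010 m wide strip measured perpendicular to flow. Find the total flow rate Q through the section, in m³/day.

Flow is parallel to layering, so each bed carries its own Darcy discharge and the transmissivities add.
Σ(K_i·b_i) = 2.32×3.98 + 2220×2.72 + 3.01×8.69 = 6074 m²/day.
Hydraulic gradient i = Δh / L = 13.2 / 1850 = 0.007135.
Q = Σ(K_i·b_i) · W · i = 6074 × 1010 × 0.007135 = 43771 m³/day.

43800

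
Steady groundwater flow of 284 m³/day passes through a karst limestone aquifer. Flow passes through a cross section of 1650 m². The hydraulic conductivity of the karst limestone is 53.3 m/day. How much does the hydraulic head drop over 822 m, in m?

2.65

From Q = K·A·i, i = Q / (K·A) = 284 / (53.30 × 1650) = 0.003229.
Head loss Δh = i · L = 0.003229 × 822 = 2.654 m.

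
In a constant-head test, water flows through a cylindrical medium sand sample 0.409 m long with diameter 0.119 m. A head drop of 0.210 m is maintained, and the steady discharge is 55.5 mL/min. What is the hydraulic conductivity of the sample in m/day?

Cross-sectional area A = π·(d/2)² = π × (0.119/2)² = 0.01112 m².
Convert discharge: 55.5 mL/min = 9.250e-07 m³/s.
Darcy's law rearranged: K = Q·L / (A·Δh) = 9.250e-07 × 0.409 / (0.01112 × 0.210) = 0.0001620 m/s = 14.00 m/day.

14.0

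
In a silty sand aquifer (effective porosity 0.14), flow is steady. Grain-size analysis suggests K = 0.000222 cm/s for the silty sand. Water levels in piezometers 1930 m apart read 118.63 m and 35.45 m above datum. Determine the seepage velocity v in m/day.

0.0590

Convert K: 0.000222 cm/s × 864 = 0.1918 m/day.
Hydraulic gradient i = (118.63 − 35.45) / 1930 = 83.18 / 1930 = 0.04310.
Darcy flux q = K · i = 0.1918 × 0.04310 = 0.008267 m/day.
Seepage velocity v = q / n_e = 0.008267 / 0.14 = 0.05905 m/day.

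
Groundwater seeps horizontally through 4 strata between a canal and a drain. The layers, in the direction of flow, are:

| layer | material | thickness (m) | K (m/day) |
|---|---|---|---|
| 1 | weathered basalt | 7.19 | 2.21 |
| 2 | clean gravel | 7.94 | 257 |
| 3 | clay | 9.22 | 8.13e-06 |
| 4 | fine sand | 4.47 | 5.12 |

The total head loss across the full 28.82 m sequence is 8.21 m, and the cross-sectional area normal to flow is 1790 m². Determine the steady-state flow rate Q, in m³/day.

Flow is perpendicular to layering, so the layers act in series and the equivalent K is the thickness-weighted harmonic mean.
Total thickness L = 7.19 + 7.94 + 9.22 + 4.47 = 28.82 m.
Σ(b_i/K_i) = 7.19/2.21 + 7.94/257 + 9.22/8.13e-06 + 4.47/5.12 = 1.134e+06 d.
K_eq = L / Σ(b_i/K_i) = 28.82 / 1.134e+06 = 2.541e-05 m/day.
Q = K_eq · A · (Δh/L) = 2.541e-05 × 1790 × (8.21/28.82) = 0.01296 m³/day.

0.0130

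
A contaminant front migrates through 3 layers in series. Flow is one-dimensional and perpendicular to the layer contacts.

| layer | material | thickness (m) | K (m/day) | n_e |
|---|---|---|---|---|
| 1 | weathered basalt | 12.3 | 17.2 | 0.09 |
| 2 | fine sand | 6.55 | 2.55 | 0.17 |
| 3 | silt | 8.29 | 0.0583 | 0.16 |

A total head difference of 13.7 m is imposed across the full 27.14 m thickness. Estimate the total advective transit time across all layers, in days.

37.7

With flow normal to the layers, continuity requires the same specific discharge q through every layer.
Σ(b_i/K_i) = 12.3/17.2 + 6.55/2.55 + 8.29/0.0583 = 145.5 d.
q = Δh / Σ(b_i/K_i) = 13.7 / 145.5 = 0.09417 m/day.
In each layer the seepage velocity is v_i = q/n_i, so the layer transit time is t_i = b_i·n_i / q:
  layer 1 (weathered basalt): t_1 = 12.3 × 0.09 / 0.09417 = 11.76 d
  layer 2 (fine sand): t_2 = 6.55 × 0.17 / 0.09417 = 11.82 d
  layer 3 (silt): t_3 = 8.29 × 0.16 / 0.09417 = 14.08 d
Total t = Σ t_i = 37.66 days.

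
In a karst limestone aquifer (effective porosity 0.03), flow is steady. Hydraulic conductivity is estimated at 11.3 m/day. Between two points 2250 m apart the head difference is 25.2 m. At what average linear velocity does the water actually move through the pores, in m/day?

4.22

Hydraulic gradient i = Δh / L = 25.2 / 2250 = 0.01120.
Darcy flux q = K · i = 11.30 × 0.01120 = 0.1266 m/day.
Seepage velocity v = q / n_e = 0.1266 / 0.03 = 4.219 m/day.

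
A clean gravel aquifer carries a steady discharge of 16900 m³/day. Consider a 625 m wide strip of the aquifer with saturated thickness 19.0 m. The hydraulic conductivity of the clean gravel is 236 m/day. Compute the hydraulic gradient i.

Cross-sectional area A = 625 × 19.0 = 11875 m².
From Q = K·A·i, i = Q / (K·A) = 16900 / (236.0 × 11875) = 0.006030.

0.00603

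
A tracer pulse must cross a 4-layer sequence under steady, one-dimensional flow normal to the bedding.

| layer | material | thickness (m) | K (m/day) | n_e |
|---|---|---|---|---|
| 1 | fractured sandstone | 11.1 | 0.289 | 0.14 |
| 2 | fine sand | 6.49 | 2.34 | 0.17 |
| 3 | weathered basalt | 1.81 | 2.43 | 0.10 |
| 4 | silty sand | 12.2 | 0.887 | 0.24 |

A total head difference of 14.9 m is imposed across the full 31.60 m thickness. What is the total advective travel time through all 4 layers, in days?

With flow normal to the layers, continuity requires the same specific discharge q through every layer.
Σ(b_i/K_i) = 11.1/0.289 + 6.49/2.34 + 1.81/2.43 + 12.2/0.887 = 55.68 d.
q = Δh / Σ(b_i/K_i) = 14.9 / 55.68 = 0.2676 m/day.
In each layer the seepage velocity is v_i = q/n_i, so the layer transit time is t_i = b_i·n_i / q:
  layer 1 (fractured sandstone): t_1 = 11.1 × 0.14 / 0.2676 = 5.807 d
  layer 2 (fine sand): t_2 = 6.49 × 0.17 / 0.2676 = 4.123 d
  layer 3 (weathered basalt): t_3 = 1.81 × 0.10 / 0.2676 = 0.6764 d
  layer 4 (silty sand): t_4 = 12.2 × 0.24 / 0.2676 = 10.94 d
Total t = Σ t_i = 21.55 days.

21.5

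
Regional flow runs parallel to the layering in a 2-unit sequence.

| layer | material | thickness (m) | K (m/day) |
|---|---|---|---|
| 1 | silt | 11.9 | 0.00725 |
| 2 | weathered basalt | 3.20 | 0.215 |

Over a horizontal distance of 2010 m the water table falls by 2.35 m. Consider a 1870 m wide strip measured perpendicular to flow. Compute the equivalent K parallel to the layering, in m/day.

Flow is parallel to layering, so each bed carries its own Darcy discharge and the transmissivities add.
Σ(K_i·b_i) = 0.00725×11.9 + 0.215×3.20 = 0.7743 m²/day.
Total thickness b = 15.10 m, so K_eq = Σ(K_i·b_i)/b = 0.05128 m/day.

0.0513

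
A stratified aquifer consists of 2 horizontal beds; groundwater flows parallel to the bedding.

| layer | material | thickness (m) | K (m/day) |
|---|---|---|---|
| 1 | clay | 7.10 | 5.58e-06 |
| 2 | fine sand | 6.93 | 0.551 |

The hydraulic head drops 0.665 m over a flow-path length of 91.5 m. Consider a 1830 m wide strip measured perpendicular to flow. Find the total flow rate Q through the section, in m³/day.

Flow is parallel to layering, so each bed carries its own Darcy discharge and the transmissivities add.
Σ(K_i·b_i) = 5.58e-06×7.10 + 0.551×6.93 = 3.818 m²/day.
Hydraulic gradient i = Δh / L = 0.665 / 91.5 = 0.007268.
Q = Σ(K_i·b_i) · W · i = 3.818 × 1830 × 0.007268 = 50.79 m³/day.

50.8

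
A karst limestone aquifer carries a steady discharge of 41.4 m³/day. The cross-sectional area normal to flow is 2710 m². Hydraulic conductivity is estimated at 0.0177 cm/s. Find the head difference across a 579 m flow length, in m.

Convert K: 0.0177 cm/s × 864 = 15.29 m/day.
From Q = K·A·i, i = Q / (K·A) = 41.4 / (15.29 × 2710) = 0.0009990.
Head loss Δh = i · L = 0.0009990 × 579 = 0.5784 m.

0.578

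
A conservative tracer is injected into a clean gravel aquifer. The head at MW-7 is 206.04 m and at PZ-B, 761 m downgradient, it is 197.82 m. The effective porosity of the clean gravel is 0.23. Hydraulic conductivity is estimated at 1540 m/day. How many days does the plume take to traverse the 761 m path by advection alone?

Hydraulic gradient i = (206.04 − 197.82) / 761 = 8.22 / 761 = 0.01080.
Darcy flux q = K · i = 1540 × 0.01080 = 16.63 m/day.
Seepage velocity v = q / n_e = 16.63 / 0.23 = 72.32 m/day.
Travel time t = L / v = 761 / 72.32 = 10.52 days.

10.5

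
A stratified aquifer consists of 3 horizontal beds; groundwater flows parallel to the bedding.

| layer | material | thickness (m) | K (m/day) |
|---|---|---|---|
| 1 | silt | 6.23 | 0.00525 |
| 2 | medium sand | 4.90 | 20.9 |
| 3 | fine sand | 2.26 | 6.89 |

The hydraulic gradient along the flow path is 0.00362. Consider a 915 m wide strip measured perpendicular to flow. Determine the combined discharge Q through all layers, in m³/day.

391

Flow is parallel to layering, so each bed carries its own Darcy discharge and the transmissivities add.
Σ(K_i·b_i) = 0.00525×6.23 + 20.9×4.90 + 6.89×2.26 = 118.0 m²/day.
Hydraulic gradient i = 0.00362.
Q = Σ(K_i·b_i) · W · i = 118.0 × 915 × 0.003620 = 390.9 m³/day.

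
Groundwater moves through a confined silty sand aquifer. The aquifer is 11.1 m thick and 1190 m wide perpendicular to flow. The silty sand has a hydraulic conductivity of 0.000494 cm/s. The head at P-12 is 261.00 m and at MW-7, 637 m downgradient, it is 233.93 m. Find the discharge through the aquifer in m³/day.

240

Convert K: 0.000494 cm/s × 864 = 0.4268 m/day.
Cross-sectional area A = 1190 × 11.1 = 13209 m².
Hydraulic gradient i = (261.00 − 233.93) / 637 = 27.07 / 637 = 0.04250.
Darcy's law: Q = K · A · i = 0.4268 × 13209 × 0.04250 = 239.6 m³/day.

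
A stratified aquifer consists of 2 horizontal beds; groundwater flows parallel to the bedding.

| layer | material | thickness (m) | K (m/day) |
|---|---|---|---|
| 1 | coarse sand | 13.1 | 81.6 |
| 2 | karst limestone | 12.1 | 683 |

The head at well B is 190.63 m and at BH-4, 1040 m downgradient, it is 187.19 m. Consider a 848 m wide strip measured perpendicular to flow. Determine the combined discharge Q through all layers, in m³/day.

26200

Flow is parallel to layering, so each bed carries its own Darcy discharge and the transmissivities add.
Σ(K_i·b_i) = 81.6×13.1 + 683×12.1 = 9333 m²/day.
Hydraulic gradient i = (190.63 − 187.19) / 1040 = 3.44 / 1040 = 0.003308.
Q = Σ(K_i·b_i) · W · i = 9333 × 848 × 0.003308 = 26179 m³/day.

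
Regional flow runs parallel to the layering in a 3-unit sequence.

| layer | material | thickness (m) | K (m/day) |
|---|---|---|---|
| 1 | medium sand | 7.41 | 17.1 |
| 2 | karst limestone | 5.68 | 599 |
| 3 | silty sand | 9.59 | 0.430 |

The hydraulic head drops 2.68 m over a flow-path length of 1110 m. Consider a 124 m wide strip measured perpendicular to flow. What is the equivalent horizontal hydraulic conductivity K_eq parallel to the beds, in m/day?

156

Flow is parallel to layering, so each bed carries its own Darcy discharge and the transmissivities add.
Σ(K_i·b_i) = 17.1×7.41 + 599×5.68 + 0.430×9.59 = 3533 m²/day.
Total thickness b = 22.68 m, so K_eq = Σ(K_i·b_i)/b = 155.8 m/day.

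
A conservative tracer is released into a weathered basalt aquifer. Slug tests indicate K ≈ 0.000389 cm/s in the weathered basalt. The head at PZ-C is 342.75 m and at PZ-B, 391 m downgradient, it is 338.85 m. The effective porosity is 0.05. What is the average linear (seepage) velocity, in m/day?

Convert K: 0.000389 cm/s × 864 = 0.3361 m/day.
Hydraulic gradient i = (342.75 − 338.85) / 391 = 3.9 / 391 = 0.009974.
Darcy flux q = K · i = 0.3361 × 0.009974 = 0.003352 m/day.
Seepage velocity v = q / n_e = 0.003352 / 0.05 = 0.06705 m/day.

0.0670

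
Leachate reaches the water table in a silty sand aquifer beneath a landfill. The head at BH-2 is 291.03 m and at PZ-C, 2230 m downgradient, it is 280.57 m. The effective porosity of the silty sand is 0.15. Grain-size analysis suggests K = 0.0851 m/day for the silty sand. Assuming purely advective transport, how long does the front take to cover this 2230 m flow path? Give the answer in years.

Hydraulic gradient i = (291.03 − 280.57) / 2230 = 10.46 / 2230 = 0.004691.
Darcy flux q = K · i = 0.08510 × 0.004691 = 0.0003992 m/day.
Seepage velocity v = q / n_e = 0.0003992 / 0.15 = 0.002661 m/day.
Travel time t = L / v = 2230 / 0.002661 = 8.380e+05 days = 2294 years.

2290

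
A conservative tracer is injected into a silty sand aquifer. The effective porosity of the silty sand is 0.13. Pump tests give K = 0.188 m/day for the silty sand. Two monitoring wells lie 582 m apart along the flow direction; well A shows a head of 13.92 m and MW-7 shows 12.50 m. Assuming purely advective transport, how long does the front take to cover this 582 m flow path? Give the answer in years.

452

Hydraulic gradient i = (13.92 − 12.50) / 582 = 1.42 / 582 = 0.002440.
Darcy flux q = K · i = 0.1880 × 0.002440 = 0.0004587 m/day.
Seepage velocity v = q / n_e = 0.0004587 / 0.13 = 0.003528 m/day.
Travel time t = L / v = 582 / 0.003528 = 1.649e+05 days = 451.6 years.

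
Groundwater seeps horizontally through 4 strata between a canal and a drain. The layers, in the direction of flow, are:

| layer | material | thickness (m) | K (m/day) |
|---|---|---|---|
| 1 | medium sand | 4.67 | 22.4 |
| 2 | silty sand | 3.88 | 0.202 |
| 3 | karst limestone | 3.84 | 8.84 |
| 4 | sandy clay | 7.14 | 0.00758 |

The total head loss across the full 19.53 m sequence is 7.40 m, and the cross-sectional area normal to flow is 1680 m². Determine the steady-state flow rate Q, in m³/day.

Flow is perpendicular to layering, so the layers act in series and the equivalent K is the thickness-weighted harmonic mean.
Total thickness L = 4.67 + 3.88 + 3.84 + 7.14 = 19.53 m.
Σ(b_i/K_i) = 4.67/22.4 + 3.88/0.202 + 3.84/8.84 + 7.14/0.00758 = 961.8 d.
K_eq = L / Σ(b_i/K_i) = 19.53 / 961.8 = 0.02031 m/day.
Q = K_eq · A · (Δh/L) = 0.02031 × 1680 × (7.40/19.53) = 12.93 m³/day.

12.9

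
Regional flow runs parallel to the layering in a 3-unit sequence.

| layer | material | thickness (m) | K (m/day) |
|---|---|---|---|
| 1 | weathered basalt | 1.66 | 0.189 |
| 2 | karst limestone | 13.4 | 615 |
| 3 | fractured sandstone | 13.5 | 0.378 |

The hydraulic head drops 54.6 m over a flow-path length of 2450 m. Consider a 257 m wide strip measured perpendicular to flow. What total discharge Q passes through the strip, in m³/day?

Flow is parallel to layering, so each bed carries its own Darcy discharge and the transmissivities add.
Σ(K_i·b_i) = 0.189×1.66 + 615×13.4 + 0.378×13.5 = 8246 m²/day.
Hydraulic gradient i = Δh / L = 54.6 / 2450 = 0.02229.
Q = Σ(K_i·b_i) · W · i = 8246 × 257 × 0.02229 = 47231 m³/day.

47200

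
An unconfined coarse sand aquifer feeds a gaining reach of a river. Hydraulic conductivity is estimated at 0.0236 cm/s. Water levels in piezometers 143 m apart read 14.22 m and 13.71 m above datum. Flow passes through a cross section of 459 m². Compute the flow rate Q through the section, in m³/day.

Convert K: 0.0236 cm/s × 864 = 20.39 m/day.
Hydraulic gradient i = (14.22 − 13.71) / 143 = 0.51 / 143 = 0.003566.
Darcy's law: Q = K · A · i = 20.39 × 459.0 × 0.003566 = 33.38 m³/day.

33.4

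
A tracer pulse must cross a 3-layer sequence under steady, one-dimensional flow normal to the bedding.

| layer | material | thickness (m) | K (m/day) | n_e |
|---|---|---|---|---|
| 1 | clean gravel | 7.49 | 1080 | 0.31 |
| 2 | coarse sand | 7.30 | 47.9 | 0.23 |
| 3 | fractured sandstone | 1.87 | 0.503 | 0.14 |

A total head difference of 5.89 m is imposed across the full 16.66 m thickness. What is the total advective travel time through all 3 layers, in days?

2.81

With flow normal to the layers, continuity requires the same specific discharge q through every layer.
Σ(b_i/K_i) = 7.49/1080 + 7.30/47.9 + 1.87/0.503 = 3.877 d.
q = Δh / Σ(b_i/K_i) = 5.89 / 3.877 = 1.519 m/day.
In each layer the seepage velocity is v_i = q/n_i, so the layer transit time is t_i = b_i·n_i / q:
  layer 1 (clean gravel): t_1 = 7.49 × 0.31 / 1.519 = 1.528 d
  layer 2 (coarse sand): t_2 = 7.30 × 0.23 / 1.519 = 1.105 d
  layer 3 (fractured sandstone): t_3 = 1.87 × 0.14 / 1.519 = 0.1723 d
Total t = Σ t_i = 2.806 days.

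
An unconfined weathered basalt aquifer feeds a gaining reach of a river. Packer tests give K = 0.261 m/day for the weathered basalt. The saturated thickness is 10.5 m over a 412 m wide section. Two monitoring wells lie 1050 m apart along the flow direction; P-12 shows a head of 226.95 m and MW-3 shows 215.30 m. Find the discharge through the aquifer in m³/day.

Cross-sectional area A = 412 × 10.5 = 4326 m².
Hydraulic gradient i = (226.95 − 215.30) / 1050 = 11.65 / 1050 = 0.01110.
Darcy's law: Q = K · A · i = 0.2610 × 4326 × 0.01110 = 12.53 m³/day.

12.5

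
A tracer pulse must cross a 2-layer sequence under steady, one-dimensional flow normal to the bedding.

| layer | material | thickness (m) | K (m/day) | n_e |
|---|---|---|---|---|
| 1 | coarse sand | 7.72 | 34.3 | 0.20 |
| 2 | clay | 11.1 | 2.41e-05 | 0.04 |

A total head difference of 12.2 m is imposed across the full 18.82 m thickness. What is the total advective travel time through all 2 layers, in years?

With flow normal to the layers, continuity requires the same specific discharge q through every layer.
Σ(b_i/K_i) = 7.72/34.3 + 11.1/2.41e-05 = 4.606e+05 d.
q = Δh / Σ(b_i/K_i) = 12.2 / 4.606e+05 = 2.649e-05 m/day.
In each layer the seepage velocity is v_i = q/n_i, so the layer transit time is t_i = b_i·n_i / q:
  layer 1 (coarse sand): t_1 = 7.72 × 0.20 / 2.649e-05 = 58290 d
  layer 2 (clay): t_2 = 11.1 × 0.04 / 2.649e-05 = 16762 d
Total t = Σ t_i = 75052 days = 205.5 years.

205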